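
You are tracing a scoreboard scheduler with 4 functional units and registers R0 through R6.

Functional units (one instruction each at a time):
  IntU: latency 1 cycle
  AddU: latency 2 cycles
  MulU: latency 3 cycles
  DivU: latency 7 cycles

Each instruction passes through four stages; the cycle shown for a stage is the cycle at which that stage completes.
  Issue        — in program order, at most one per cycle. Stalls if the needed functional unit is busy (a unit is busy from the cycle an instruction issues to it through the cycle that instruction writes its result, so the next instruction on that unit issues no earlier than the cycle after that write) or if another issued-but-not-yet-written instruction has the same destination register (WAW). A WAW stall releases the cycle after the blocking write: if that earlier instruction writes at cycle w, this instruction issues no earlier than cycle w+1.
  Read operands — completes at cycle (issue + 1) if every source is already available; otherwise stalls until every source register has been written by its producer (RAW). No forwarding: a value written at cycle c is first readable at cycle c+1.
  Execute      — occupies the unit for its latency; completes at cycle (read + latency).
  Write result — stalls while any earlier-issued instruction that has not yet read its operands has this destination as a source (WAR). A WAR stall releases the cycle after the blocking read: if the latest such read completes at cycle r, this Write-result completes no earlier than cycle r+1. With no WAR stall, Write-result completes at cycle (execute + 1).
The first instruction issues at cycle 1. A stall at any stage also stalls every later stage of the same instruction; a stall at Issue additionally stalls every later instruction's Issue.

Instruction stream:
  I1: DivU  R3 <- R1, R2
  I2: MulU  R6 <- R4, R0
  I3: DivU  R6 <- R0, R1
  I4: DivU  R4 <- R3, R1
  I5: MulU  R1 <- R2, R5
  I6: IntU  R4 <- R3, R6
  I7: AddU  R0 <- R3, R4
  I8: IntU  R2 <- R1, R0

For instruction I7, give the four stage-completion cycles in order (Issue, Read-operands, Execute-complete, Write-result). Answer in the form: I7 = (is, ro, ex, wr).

1) issue 1, read 2, done 9, write 10
2) issue 2, read 3, done 6, write 7
3) issue 11, read 12, done 19, write 20  <struct: DivU busy until I1 writes@10>
4) issue 21, read 22, done 29, write 30  <struct: DivU busy until I3 writes@20>
5) issue 22, read 23, done 26, write 27
6) issue 31, read 32, done 33, write 34  <WAW R4: wait I4 write@30>
7) issue 32, read 35, done 37, write 38  <RAW R4: wait I6 write@34>
8) issue 35, read 39, done 40, write 41  <struct: IntU busy until I6 writes@34 / RAW R0: wait I7 write@38>

I7 = (32, 35, 37, 38)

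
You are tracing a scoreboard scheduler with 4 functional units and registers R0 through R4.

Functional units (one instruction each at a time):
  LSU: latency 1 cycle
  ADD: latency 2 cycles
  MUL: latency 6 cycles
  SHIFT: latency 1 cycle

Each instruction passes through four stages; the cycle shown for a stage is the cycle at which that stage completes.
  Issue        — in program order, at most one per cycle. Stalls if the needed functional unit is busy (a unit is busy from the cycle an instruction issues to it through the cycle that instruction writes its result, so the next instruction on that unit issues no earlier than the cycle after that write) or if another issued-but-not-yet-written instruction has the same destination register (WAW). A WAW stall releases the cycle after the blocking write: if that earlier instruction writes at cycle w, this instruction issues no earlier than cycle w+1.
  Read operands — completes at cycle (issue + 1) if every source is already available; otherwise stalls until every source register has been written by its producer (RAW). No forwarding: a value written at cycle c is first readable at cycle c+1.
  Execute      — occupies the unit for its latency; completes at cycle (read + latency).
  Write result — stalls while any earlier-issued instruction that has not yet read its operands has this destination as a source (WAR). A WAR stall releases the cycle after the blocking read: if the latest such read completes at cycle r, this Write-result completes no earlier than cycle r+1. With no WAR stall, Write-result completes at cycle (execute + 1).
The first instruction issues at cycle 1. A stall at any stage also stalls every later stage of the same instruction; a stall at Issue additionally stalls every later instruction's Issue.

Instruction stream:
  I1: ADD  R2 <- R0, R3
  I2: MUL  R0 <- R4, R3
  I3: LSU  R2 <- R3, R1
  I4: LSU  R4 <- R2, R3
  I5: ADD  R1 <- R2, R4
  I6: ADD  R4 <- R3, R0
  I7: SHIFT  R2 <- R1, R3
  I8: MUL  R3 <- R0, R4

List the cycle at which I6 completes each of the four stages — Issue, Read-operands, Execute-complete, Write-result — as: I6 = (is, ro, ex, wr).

I6 = (18, 19, 21, 22)

[1] issue I1 (ADD)
[2] I1 read-ops · issue I2 (MUL)
[3] I2 read-ops
[4] I1 finished on ADD
[5] I1→R2
[6] issue I3 (LSU)
[7] I3 read-ops
[8] I3 finished on LSU
[9] I2 finished on MUL · I3→R2
[10] I2→R0 · issue I4 (LSU)
[11] I4 read-ops · issue I5 (ADD)
[12] I4 finished on LSU
[13] I4→R4
[14] I5 read-ops
[16] I5 finished on ADD
[17] I5→R1
[18] issue I6 (ADD)
[19] I6 read-ops · issue I7 (SHIFT)
[20] I7 read-ops · issue I8 (MUL)
[21] I6 finished on ADD · I7 finished on SHIFT
[22] I6→R4 · I7→R2
[23] I8 read-ops
[29] I8 finished on MUL
[30] I8→R3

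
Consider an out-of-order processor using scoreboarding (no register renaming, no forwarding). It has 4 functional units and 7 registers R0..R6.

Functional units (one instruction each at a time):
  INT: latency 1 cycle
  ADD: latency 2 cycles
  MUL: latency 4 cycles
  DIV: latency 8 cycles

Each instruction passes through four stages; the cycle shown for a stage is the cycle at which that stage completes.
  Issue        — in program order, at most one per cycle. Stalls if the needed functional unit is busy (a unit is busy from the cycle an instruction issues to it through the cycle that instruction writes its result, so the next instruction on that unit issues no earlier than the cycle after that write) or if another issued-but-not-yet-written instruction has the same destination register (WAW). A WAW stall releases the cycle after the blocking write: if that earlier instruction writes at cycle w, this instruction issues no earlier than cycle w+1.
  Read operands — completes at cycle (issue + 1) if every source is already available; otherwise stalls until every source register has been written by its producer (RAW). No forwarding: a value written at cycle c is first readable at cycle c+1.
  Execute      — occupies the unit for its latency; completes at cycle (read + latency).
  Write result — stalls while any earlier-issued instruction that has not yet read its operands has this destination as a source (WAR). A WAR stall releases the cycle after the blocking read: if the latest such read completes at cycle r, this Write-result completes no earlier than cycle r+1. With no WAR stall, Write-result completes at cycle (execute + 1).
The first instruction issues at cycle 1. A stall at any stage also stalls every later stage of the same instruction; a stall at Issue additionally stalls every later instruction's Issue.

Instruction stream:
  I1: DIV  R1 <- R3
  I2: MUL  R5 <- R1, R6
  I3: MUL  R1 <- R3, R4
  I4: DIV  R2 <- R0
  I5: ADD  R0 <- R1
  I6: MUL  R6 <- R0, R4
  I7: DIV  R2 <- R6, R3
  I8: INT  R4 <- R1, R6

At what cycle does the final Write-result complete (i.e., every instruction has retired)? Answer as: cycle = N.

cycle = 44

I1: IS=1 RO=2 EX=10 WR=11
I2: IS=2 RO=12 EX=16 WR=17  [RAW R1: wait I1 write@11]
I3: IS=18 RO=19 EX=23 WR=24  [struct: MUL busy until I2 writes@17]
I4: IS=19 RO=20 EX=28 WR=29
I5: IS=20 RO=25 EX=27 WR=28  [RAW R1: wait I3 write@24]
I6: IS=25 RO=29 EX=33 WR=34  [struct: MUL busy until I3 writes@24; RAW R0: wait I5 write@28]
I7: IS=30 RO=35 EX=43 WR=44  [struct: DIV busy until I4 writes@29; RAW R6: wait I6 write@34]
I8: IS=31 RO=35 EX=36 WR=37  [RAW R6: wait I6 write@34]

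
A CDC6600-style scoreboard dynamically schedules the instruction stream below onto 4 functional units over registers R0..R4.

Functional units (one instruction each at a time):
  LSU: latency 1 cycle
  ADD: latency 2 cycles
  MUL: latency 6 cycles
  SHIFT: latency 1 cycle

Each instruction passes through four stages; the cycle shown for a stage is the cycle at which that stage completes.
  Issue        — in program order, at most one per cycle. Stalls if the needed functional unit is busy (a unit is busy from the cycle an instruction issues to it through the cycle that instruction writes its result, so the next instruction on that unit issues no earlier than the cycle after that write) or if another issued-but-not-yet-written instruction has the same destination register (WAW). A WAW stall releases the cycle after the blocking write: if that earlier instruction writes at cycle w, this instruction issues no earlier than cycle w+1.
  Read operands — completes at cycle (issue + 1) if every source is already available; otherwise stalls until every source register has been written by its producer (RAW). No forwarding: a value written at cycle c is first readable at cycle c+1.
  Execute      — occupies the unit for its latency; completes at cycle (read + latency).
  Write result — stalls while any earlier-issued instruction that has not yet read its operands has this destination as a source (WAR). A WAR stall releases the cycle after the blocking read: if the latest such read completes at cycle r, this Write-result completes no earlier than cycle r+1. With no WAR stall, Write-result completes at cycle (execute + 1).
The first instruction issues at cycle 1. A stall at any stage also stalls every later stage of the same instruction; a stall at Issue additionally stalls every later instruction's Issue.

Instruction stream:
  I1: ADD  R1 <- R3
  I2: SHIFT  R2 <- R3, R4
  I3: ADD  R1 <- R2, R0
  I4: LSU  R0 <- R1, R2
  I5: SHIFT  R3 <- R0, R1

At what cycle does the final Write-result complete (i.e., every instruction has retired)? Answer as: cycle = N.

1) issue 1, read 2, done 4, write 5
2) issue 2, read 3, done 4, write 5
3) issue 6, read 7, done 9, write 10  <struct: ADD busy until I1 writes@5>
4) issue 7, read 11, done 12, write 13  <RAW R1: wait I3 write@10>
5) issue 8, read 14, done 15, write 16  <RAW R0: wait I4 write@13>

cycle = 16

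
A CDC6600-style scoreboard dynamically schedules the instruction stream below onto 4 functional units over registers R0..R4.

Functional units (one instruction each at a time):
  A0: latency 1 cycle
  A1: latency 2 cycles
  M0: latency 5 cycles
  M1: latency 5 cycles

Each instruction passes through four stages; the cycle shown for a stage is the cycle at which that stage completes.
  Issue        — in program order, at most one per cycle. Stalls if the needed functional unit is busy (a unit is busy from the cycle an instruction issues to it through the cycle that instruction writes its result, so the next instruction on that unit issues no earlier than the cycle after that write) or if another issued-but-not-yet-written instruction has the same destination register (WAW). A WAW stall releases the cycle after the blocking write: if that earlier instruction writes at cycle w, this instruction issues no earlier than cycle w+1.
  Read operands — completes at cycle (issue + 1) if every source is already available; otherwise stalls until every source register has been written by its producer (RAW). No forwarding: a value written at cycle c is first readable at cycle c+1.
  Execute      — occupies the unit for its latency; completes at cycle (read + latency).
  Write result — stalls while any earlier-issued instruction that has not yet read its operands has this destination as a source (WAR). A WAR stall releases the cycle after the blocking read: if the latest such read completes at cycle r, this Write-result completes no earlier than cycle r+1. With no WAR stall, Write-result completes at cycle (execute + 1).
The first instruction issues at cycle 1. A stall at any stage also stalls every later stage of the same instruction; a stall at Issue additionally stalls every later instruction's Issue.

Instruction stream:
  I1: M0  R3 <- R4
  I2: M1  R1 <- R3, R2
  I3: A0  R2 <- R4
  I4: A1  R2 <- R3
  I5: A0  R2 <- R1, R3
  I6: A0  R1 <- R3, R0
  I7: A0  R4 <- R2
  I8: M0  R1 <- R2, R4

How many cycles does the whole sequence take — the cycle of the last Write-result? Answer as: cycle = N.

cycle = 34

[1] I1 dispatched to M0
[2] I1 operands ready; I2 dispatched to M1
[3] I3 dispatched to A0
[4] I3 operands ready
[5] I3 complete
[7] I1 complete
[8] R3←I1
[9] I2 operands ready
[10] R2←I3
[11] I4 dispatched to A1
[12] I4 operands ready
[14] I2 complete; I4 complete
[15] R1←I2; R2←I4
[16] I5 dispatched to A0
[17] I5 operands ready
[18] I5 complete
[19] R2←I5
[20] I6 dispatched to A0
[21] I6 operands ready
[22] I6 complete
[23] R1←I6
[24] I7 dispatched to A0
[25] I7 operands ready; I8 dispatched to M0
[26] I7 complete
[27] R4←I7
[28] I8 operands ready
[33] I8 complete
[34] R1←I8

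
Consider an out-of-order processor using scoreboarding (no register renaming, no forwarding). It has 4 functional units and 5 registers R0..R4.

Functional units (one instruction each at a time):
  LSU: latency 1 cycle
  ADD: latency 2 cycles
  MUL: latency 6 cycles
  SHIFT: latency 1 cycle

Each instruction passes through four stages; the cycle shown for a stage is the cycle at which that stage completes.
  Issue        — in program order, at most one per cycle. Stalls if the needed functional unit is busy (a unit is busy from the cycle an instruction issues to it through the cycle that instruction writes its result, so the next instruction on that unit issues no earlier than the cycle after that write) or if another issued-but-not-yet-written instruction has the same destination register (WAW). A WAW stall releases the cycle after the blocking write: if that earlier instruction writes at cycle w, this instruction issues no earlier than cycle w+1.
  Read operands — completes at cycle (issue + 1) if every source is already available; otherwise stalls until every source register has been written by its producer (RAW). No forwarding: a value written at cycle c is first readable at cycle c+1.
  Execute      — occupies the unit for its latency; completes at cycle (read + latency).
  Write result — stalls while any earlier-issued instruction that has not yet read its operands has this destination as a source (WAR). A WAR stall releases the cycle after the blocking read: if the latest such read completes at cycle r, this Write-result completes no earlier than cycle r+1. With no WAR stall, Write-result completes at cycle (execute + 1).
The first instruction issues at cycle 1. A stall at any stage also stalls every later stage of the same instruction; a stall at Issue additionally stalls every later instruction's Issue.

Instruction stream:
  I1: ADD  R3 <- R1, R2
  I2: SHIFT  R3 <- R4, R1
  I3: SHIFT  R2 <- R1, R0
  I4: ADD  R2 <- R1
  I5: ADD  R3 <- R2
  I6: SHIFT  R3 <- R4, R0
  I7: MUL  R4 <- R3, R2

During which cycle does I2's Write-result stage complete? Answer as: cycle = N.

I1 -> (1, 2, 4, 5)
I2 -> (6, 7, 8, 9)  // WAW R3: wait I1 write@5
I3 -> (10, 11, 12, 13)  // struct: SHIFT busy until I2 writes@9
I4 -> (14, 15, 17, 18)  // WAW R2: wait I3 write@13
I5 -> (19, 20, 22, 23)  // struct: ADD busy until I4 writes@18
I6 -> (24, 25, 26, 27)  // WAW R3: wait I5 write@23
I7 -> (25, 28, 34, 35)  // RAW R3: wait I6 write@27

cycle = 9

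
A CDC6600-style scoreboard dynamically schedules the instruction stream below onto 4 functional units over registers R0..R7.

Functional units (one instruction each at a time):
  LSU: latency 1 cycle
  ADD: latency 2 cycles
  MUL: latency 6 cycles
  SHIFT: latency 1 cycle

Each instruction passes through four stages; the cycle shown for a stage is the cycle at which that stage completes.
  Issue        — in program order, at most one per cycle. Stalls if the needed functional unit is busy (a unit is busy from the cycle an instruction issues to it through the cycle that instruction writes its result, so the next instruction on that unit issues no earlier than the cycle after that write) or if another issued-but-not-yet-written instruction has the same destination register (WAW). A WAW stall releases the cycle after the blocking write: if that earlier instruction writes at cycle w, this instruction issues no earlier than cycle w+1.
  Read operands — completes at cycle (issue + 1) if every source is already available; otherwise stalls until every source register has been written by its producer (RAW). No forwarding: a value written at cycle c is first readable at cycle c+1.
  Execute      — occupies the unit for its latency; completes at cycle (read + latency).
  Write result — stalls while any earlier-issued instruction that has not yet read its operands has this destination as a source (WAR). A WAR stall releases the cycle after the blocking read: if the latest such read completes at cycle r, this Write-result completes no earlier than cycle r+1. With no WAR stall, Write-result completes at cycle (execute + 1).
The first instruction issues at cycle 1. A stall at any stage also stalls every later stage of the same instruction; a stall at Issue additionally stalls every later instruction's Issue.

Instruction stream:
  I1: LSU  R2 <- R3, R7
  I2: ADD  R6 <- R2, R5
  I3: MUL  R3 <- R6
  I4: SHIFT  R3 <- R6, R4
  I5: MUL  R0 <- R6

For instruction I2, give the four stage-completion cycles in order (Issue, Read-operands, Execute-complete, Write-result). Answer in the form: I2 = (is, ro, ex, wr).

I2 = (2, 5, 7, 8)

cycle 1: issue I1 (LSU)
cycle 2: I1 read-ops · issue I2 (ADD)
cycle 3: I1 finished on LSU · issue I3 (MUL)
cycle 4: I1→R2
cycle 5: I2 read-ops
cycle 7: I2 finished on ADD
cycle 8: I2→R6
cycle 9: I3 read-ops
cycle 15: I3 finished on MUL
cycle 16: I3→R3
cycle 17: issue I4 (SHIFT)
cycle 18: I4 read-ops · issue I5 (MUL)
cycle 19: I4 finished on SHIFT · I5 read-ops
cycle 20: I4→R3
cycle 25: I5 finished on MUL
cycle 26: I5→R0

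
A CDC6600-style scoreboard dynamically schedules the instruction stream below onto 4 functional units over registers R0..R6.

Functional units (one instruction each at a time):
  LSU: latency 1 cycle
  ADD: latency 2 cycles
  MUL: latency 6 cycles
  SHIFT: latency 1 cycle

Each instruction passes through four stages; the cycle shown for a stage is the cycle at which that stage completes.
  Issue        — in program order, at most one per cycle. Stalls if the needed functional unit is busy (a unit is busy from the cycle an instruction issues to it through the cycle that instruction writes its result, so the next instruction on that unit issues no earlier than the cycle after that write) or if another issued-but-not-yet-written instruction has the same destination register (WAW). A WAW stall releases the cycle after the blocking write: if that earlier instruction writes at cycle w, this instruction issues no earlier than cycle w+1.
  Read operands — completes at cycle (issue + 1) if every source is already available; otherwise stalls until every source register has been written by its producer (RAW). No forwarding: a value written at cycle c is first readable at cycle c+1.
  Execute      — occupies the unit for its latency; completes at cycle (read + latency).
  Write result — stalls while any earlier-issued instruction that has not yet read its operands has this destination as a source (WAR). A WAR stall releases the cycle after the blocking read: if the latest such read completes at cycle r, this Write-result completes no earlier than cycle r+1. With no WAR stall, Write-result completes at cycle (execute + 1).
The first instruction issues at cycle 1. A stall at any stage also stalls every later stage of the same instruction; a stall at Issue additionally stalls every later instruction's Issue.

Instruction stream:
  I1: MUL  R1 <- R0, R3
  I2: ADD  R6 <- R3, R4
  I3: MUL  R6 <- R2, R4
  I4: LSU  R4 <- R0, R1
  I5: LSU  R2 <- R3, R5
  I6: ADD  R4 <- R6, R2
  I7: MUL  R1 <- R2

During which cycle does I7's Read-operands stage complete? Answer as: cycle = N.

cycle = 20

c1: I1→MUL
c2: I1 RO · I2→ADD
c3: I2 RO
c5: I2 EX
c6: I2 WR R6
c8: I1 EX
c9: I1 WR R1
c10: I3→MUL
c11: I3 RO · I4→LSU
c12: I4 RO
c13: I4 EX
c14: I4 WR R4
c15: I5→LSU
c16: I5 RO · I6→ADD
c17: I3 EX · I5 EX
c18: I3 WR R6 · I5 WR R2
c19: I6 RO · I7→MUL
c20: I7 RO
c21: I6 EX
c22: I6 WR R4
c26: I7 EX
c27: I7 WR R1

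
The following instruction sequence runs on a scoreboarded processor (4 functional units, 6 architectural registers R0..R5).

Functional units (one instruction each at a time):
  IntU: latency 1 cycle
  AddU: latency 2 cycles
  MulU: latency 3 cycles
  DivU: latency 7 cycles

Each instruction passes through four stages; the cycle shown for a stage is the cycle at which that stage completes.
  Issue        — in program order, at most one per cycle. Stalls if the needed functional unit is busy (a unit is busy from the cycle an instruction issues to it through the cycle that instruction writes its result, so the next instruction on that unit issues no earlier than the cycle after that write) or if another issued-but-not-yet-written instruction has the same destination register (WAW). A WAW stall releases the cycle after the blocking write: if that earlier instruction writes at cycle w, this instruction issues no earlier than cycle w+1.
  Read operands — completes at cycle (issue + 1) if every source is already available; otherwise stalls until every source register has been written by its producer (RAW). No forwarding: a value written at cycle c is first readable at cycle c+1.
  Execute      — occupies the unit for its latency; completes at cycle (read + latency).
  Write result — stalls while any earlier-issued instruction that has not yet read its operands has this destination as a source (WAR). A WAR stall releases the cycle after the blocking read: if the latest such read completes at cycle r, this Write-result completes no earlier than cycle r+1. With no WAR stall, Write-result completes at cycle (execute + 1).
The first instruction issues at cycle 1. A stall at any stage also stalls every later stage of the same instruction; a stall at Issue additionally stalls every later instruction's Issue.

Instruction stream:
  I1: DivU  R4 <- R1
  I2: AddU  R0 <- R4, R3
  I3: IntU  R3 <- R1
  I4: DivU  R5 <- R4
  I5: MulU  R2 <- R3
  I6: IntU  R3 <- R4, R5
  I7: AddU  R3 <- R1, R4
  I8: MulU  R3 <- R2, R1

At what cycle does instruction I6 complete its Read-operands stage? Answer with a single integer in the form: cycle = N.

cycle = 21

c1: I1 issues→DivU
c2: I1 reads · I2 issues→AddU
c3: I3 issues→IntU
c4: I3 reads
c5: I3 exec-done
c9: I1 exec-done
c10: I1 writes R4
c11: I2 reads · I4 issues→DivU
c12: I3 writes R3 · I4 reads · I5 issues→MulU
c13: I2 exec-done · I5 reads · I6 issues→IntU
c14: I2 writes R0
c16: I5 exec-done
c17: I5 writes R2
c19: I4 exec-done
c20: I4 writes R5
c21: I6 reads
c22: I6 exec-done
c23: I6 writes R3
c24: I7 issues→AddU
c25: I7 reads
c27: I7 exec-done
c28: I7 writes R3
c29: I8 issues→MulU
c30: I8 reads
c33: I8 exec-done
c34: I8 writes R3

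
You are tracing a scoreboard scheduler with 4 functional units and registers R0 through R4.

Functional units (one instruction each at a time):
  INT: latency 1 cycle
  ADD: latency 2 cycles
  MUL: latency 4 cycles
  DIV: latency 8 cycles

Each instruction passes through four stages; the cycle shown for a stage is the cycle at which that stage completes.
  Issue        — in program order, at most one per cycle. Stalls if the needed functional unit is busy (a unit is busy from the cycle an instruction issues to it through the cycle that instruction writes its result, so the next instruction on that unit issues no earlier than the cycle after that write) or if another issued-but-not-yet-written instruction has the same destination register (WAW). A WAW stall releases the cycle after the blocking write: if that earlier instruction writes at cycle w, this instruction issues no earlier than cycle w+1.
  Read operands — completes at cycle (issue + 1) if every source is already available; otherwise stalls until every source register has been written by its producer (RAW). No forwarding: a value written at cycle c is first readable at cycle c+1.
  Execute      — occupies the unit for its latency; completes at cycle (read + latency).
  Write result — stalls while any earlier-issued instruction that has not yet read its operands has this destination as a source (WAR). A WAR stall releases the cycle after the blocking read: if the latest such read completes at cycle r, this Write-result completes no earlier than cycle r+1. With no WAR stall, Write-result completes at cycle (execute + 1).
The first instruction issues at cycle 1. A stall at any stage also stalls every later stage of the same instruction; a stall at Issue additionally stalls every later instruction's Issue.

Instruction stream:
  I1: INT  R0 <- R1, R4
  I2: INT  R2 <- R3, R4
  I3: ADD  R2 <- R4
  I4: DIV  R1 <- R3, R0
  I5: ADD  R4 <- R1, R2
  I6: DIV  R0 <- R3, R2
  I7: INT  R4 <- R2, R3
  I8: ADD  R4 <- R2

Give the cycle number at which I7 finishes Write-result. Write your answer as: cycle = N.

cycle = 28

t=1  issue I1 (INT)
t=2  I1 read-ops
t=3  I1 finished on INT
t=4  I1→R0
t=5  issue I2 (INT)
t=6  I2 read-ops
t=7  I2 finished on INT
t=8  I2→R2
t=9  issue I3 (ADD)
t=10  I3 read-ops · issue I4 (DIV)
t=11  I4 read-ops
t=12  I3 finished on ADD
t=13  I3→R2
t=14  issue I5 (ADD)
t=19  I4 finished on DIV
t=20  I4→R1
t=21  I5 read-ops · issue I6 (DIV)
t=22  I6 read-ops
t=23  I5 finished on ADD
t=24  I5→R4
t=25  issue I7 (INT)
t=26  I7 read-ops
t=27  I7 finished on INT
t=28  I7→R4
t=29  issue I8 (ADD)
t=30  I6 finished on DIV · I8 read-ops
t=31  I6→R0
t=32  I8 finished on ADD
t=33  I8→R4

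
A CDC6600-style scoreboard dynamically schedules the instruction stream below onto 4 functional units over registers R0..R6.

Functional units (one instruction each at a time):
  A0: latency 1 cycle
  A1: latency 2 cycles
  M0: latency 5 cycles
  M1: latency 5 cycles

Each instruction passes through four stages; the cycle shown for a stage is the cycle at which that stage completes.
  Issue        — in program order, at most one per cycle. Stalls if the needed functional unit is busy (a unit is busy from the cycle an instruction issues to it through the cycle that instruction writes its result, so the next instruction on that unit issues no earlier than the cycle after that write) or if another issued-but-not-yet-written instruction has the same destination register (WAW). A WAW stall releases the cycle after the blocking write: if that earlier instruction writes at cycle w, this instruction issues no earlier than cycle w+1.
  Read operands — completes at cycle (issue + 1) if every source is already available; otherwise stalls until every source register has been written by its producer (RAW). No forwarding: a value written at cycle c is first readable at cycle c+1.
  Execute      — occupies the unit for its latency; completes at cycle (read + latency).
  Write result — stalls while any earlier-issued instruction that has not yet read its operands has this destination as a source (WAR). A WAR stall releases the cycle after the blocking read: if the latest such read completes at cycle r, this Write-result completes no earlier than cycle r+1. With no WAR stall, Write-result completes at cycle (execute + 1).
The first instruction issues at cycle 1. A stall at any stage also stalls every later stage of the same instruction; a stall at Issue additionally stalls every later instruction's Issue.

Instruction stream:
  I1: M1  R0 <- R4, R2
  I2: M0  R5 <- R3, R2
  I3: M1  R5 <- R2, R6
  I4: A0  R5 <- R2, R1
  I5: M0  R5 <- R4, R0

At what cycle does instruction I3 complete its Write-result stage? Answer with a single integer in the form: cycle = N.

c1: I1 issues→M1
c2: I1 reads · I2 issues→M0
c3: I2 reads
c7: I1 exec-done
c8: I1 writes R0 · I2 exec-done
c9: I2 writes R5
c10: I3 issues→M1
c11: I3 reads
c16: I3 exec-done
c17: I3 writes R5
c18: I4 issues→A0
c19: I4 reads
c20: I4 exec-done
c21: I4 writes R5
c22: I5 issues→M0
c23: I5 reads
c28: I5 exec-done
c29: I5 writes R5

cycle = 17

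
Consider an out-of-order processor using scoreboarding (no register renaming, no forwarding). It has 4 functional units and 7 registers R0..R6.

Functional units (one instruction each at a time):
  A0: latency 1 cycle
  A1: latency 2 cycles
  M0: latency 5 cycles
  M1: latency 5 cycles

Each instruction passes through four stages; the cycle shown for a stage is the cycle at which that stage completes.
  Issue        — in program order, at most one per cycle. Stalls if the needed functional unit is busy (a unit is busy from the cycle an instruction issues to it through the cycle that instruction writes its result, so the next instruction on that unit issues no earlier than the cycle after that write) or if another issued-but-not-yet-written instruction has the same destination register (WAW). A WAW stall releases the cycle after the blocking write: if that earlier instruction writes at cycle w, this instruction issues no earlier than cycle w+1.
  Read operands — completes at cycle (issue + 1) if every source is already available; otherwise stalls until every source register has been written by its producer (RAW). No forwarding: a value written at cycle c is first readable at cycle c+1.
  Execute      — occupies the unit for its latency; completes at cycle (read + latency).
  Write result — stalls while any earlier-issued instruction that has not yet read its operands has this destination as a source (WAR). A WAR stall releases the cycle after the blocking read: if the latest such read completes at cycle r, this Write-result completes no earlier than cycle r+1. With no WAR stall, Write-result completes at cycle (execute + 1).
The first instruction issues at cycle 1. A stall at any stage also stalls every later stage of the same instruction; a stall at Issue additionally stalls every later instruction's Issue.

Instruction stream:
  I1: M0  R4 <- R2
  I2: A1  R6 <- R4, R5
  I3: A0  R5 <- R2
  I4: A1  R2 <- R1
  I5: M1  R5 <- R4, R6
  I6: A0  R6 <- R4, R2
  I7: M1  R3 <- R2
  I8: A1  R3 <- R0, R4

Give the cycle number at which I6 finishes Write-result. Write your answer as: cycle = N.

c1: issue I1 (M0)
c2: I1 read-ops, issue I2 (A1)
c3: issue I3 (A0)
c4: I3 read-ops
c5: I3 finished on A0
c7: I1 finished on M0
c8: I1→R4
c9: I2 read-ops
c10: I3→R5
c11: I2 finished on A1
c12: I2→R6
c13: issue I4 (A1)
c14: I4 read-ops, issue I5 (M1)
c15: I5 read-ops, issue I6 (A0)
c16: I4 finished on A1
c17: I4→R2
c18: I6 read-ops
c19: I6 finished on A0
c20: I5 finished on M1, I6→R6
c21: I5→R5
c22: issue I7 (M1)
c23: I7 read-ops
c28: I7 finished on M1
c29: I7→R3
c30: issue I8 (A1)
c31: I8 read-ops
c33: I8 finished on A1
c34: I8→R3

cycle = 20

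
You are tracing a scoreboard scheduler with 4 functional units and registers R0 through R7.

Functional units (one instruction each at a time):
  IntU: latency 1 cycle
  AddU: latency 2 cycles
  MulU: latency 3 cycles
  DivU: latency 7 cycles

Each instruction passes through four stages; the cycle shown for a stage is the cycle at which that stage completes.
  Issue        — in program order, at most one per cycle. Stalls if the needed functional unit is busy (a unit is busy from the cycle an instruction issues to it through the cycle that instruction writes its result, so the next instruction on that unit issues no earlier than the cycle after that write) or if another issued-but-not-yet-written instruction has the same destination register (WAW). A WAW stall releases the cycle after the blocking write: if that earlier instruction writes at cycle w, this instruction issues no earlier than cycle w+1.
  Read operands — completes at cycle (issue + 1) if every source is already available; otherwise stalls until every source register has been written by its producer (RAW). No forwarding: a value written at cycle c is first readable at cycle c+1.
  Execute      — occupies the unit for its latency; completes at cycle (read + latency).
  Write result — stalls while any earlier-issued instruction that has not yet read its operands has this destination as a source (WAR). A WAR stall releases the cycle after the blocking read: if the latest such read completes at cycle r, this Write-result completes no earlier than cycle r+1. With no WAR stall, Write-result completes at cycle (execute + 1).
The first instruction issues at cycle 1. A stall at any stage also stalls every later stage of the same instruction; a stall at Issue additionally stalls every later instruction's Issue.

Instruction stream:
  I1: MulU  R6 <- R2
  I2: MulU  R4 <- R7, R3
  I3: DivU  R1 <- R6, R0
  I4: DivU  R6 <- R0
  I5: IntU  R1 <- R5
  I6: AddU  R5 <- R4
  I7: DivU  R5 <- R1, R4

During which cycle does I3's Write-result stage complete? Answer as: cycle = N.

cycle = 17

t=1  I1 issues→MulU
t=2  I1 reads
t=5  I1 exec-done
t=6  I1 writes R6
t=7  I2 issues→MulU
t=8  I2 reads · I3 issues→DivU
t=9  I3 reads
t=11  I2 exec-done
t=12  I2 writes R4
t=16  I3 exec-done
t=17  I3 writes R1
t=18  I4 issues→DivU
t=19  I4 reads · I5 issues→IntU
t=20  I5 reads · I6 issues→AddU
t=21  I5 exec-done · I6 reads
t=22  I5 writes R1
t=23  I6 exec-done
t=24  I6 writes R5
t=26  I4 exec-done
t=27  I4 writes R6
t=28  I7 issues→DivU
t=29  I7 reads
t=36  I7 exec-done
t=37  I7 writes R5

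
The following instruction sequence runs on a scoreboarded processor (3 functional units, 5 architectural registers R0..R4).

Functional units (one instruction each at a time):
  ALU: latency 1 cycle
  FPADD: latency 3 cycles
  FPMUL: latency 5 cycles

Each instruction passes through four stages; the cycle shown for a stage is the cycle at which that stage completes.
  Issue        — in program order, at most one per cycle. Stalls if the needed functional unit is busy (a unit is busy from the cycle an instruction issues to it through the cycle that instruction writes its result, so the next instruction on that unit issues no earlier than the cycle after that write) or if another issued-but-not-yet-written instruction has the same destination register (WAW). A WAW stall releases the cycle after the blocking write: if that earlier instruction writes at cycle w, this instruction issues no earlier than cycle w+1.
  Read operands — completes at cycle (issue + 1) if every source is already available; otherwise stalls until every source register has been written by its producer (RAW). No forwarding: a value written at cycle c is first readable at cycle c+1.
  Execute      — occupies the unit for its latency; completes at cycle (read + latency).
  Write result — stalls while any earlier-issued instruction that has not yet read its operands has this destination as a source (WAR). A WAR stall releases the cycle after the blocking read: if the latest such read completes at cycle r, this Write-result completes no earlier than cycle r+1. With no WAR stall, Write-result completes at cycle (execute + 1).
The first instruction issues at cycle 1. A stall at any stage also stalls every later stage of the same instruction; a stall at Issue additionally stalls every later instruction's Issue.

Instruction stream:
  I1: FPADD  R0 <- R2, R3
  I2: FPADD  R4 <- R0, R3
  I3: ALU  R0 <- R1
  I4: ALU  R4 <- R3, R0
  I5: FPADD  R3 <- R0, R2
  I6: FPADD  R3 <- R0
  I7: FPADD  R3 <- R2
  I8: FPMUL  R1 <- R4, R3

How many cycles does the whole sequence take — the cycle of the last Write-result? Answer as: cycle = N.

c1: I1 dispatched to FPADD
c2: I1 operands ready
c5: I1 complete
c6: R0←I1
c7: I2 dispatched to FPADD
c8: I2 operands ready | I3 dispatched to ALU
c9: I3 operands ready
c10: I3 complete
c11: I2 complete | R0←I3
c12: R4←I2
c13: I4 dispatched to ALU
c14: I4 operands ready | I5 dispatched to FPADD
c15: I4 complete | I5 operands ready
c16: R4←I4
c18: I5 complete
c19: R3←I5
c20: I6 dispatched to FPADD
c21: I6 operands ready
c24: I6 complete
c25: R3←I6
c26: I7 dispatched to FPADD
c27: I7 operands ready | I8 dispatched to FPMUL
c30: I7 complete
c31: R3←I7
c32: I8 operands ready
c37: I8 complete
c38: R1←I8

cycle = 38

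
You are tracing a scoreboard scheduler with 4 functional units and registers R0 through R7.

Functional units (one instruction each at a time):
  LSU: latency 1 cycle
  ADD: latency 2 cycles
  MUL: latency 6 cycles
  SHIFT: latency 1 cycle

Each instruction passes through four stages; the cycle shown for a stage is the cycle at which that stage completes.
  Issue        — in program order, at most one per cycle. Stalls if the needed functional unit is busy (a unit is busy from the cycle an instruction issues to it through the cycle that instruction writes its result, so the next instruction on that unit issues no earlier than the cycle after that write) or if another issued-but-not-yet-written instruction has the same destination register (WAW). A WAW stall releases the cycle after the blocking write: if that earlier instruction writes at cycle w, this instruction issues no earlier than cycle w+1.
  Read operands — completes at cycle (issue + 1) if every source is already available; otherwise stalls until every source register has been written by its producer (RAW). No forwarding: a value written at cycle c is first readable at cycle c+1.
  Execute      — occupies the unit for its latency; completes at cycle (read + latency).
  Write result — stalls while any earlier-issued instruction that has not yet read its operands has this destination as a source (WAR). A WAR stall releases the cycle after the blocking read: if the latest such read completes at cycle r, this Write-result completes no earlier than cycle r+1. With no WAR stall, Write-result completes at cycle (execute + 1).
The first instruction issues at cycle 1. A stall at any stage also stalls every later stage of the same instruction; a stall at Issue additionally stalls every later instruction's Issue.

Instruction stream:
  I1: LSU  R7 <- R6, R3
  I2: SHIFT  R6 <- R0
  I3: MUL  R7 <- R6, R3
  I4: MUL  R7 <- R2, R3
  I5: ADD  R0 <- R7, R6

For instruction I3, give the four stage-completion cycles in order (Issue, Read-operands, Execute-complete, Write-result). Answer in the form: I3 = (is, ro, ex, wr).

I3 = (5, 6, 12, 13)

[1] I1 dispatched to LSU
[2] I1 operands ready · I2 dispatched to SHIFT
[3] I1 complete · I2 operands ready
[4] R7←I1 · I2 complete
[5] R6←I2 · I3 dispatched to MUL
[6] I3 operands ready
[12] I3 complete
[13] R7←I3
[14] I4 dispatched to MUL
[15] I4 operands ready · I5 dispatched to ADD
[21] I4 complete
[22] R7←I4
[23] I5 operands ready
[25] I5 complete
[26] R0←I5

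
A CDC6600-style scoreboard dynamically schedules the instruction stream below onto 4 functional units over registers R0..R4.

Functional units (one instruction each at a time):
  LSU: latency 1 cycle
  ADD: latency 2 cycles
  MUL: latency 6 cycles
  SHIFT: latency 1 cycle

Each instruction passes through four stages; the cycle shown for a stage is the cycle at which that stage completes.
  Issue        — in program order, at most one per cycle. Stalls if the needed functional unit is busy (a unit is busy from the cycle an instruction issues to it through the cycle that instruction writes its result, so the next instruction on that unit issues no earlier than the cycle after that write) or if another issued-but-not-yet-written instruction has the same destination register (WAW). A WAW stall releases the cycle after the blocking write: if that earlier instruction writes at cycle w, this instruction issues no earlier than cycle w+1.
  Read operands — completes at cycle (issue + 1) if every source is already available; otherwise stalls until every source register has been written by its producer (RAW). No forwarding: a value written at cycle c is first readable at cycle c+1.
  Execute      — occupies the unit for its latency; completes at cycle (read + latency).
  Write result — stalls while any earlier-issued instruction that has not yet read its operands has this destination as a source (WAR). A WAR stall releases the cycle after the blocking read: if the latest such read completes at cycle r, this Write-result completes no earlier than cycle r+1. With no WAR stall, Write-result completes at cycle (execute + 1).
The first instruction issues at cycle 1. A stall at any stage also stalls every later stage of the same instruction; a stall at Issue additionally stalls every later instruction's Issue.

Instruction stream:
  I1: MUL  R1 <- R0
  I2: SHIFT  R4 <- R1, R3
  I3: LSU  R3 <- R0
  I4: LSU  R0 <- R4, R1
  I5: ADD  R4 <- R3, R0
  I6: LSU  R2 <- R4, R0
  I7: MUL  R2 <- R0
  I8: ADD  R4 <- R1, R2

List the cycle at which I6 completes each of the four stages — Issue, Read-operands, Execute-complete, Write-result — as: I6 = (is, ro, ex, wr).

[1] I1 dispatched to MUL
[2] I1 operands ready; I2 dispatched to SHIFT
[3] I3 dispatched to LSU
[4] I3 operands ready
[5] I3 complete
[8] I1 complete
[9] R1←I1
[10] I2 operands ready
[11] I2 complete; R3←I3
[12] R4←I2; I4 dispatched to LSU
[13] I4 operands ready; I5 dispatched to ADD
[14] I4 complete
[15] R0←I4
[16] I5 operands ready; I6 dispatched to LSU
[18] I5 complete
[19] R4←I5
[20] I6 operands ready
[21] I6 complete
[22] R2←I6
[23] I7 dispatched to MUL
[24] I7 operands ready; I8 dispatched to ADD
[30] I7 complete
[31] R2←I7
[32] I8 operands ready
[34] I8 complete
[35] R4←I8

I6 = (16, 20, 21, 22)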